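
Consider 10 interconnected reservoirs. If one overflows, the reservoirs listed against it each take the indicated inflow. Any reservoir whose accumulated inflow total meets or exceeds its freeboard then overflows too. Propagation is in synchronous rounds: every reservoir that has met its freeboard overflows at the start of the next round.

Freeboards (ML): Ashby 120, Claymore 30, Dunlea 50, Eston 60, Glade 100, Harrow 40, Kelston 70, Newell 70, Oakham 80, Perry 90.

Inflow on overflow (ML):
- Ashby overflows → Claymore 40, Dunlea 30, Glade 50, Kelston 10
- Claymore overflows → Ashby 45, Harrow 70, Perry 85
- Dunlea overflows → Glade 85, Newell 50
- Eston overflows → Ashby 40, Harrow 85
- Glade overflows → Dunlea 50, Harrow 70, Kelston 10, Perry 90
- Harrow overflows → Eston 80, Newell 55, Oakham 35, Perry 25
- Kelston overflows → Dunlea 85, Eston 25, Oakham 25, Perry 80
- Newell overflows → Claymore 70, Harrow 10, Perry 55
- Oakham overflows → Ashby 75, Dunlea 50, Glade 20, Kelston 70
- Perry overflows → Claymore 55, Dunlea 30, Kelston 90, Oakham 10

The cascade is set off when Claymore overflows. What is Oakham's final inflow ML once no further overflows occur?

Round 1 — Claymore overflows (initial).
  Ashby: +45 → 45 < 120
  Harrow: +70 → 70 ≥ 40
  Perry: +85 → 85 < 90
Round 2 — Harrow overflows.
  Eston: +80 → 80 ≥ 60
  Newell: +55 → 55 < 70
  Oakham: +35 → 35 < 80
  Perry: +25 → 110 ≥ 90
Round 3 — Eston, Perry overflow.
  Ashby: +40 → 85 < 120
  Dunlea: +30 → 30 < 50
  Kelston: +90 → 90 ≥ 70
  Oakham: +10 → 45 < 80
Round 4 — Kelston overflows.
  Dunlea: +85 → 115 ≥ 50
  Oakham: +25 → 70 < 80
Round 5 — Dunlea overflows.
  Glade: +85 → 85 < 100
  Newell: +50 → 105 ≥ 70
Round 6 — Newell overflows.
No further overflows.

70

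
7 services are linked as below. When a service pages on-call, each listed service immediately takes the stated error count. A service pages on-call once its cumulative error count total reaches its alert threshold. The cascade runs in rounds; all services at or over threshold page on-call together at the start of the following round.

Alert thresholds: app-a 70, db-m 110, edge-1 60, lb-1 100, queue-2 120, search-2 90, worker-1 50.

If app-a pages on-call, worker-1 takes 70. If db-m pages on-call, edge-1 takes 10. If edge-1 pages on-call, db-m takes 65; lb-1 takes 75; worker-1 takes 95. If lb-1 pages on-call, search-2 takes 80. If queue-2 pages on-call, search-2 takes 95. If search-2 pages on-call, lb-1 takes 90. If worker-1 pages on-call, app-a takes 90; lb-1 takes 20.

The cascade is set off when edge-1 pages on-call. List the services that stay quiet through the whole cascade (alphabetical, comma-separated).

Round 1 — edge-1 pages on-call (initial).
  db-m: +65 → 65 < 110
  lb-1: +75 → 75 < 100
  worker-1: +95 → 95 ≥ 50
Round 2 — worker-1 pages on-call.
  app-a: +90 → 90 ≥ 70
  lb-1: +20 → 95 < 100
Round 3 — app-a pages on-call.
No further pages.

db-m, lb-1, queue-2, search-2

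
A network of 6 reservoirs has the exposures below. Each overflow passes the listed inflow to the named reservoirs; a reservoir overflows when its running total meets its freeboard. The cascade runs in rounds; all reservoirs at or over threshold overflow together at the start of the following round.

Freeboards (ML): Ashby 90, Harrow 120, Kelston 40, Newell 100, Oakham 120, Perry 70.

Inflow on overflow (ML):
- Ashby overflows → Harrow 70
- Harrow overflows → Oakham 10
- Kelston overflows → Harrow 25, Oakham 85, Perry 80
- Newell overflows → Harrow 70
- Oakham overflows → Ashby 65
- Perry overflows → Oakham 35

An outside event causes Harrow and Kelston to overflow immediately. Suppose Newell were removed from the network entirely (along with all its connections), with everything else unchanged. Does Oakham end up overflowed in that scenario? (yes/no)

yes

With Newell removed:
Round 1 — Harrow, Kelston overflow (initial).
  Oakham: +10+85 → 95 < 120
  Perry: +80 → 80 ≥ 70
Round 2 — Perry overflows.
  Oakham: +35 → 130 ≥ 120
Round 3 — Oakham overflows.
  Ashby: +65 → 65 < 90
No further overflows.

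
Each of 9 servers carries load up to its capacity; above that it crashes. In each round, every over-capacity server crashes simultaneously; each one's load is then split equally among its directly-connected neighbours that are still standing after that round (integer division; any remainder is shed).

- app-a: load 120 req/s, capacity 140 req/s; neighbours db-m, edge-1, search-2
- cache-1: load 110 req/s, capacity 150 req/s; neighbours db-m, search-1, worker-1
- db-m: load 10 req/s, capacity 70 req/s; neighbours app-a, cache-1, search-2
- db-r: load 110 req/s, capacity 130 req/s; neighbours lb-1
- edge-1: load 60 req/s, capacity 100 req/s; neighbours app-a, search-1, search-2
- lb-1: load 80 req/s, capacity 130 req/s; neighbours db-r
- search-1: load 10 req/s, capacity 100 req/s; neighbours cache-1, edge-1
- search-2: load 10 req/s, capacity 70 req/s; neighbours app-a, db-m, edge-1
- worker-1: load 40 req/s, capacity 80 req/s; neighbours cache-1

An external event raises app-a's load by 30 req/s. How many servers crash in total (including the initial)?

Round 1 — app-a at 150 > 140. app-a crashes.
  app-a sheds 150 req/s to db-m, edge-1, search-2: 50 each.
    db-m: 10+50 = 60 ≤ 70
    edge-1: 60+50 = 110 > 100
    search-2: 10+50 = 60 ≤ 70
Round 2 — edge-1 crashes.
  edge-1 sheds 110 req/s to search-1, search-2: 55 each.
    search-1: 10+55 = 65 ≤ 100
    search-2: 60+55 = 115 > 70
Round 3 — search-2 crashes.
  search-2 sheds 115 req/s to db-m: 115 each.
    db-m: 60+115 = 175 > 70
Round 4 — db-m crashes.
  db-m sheds 175 req/s to cache-1: 175 each.
    cache-1: 110+175 = 285 > 150
Round 5 — cache-1 crashes.
  cache-1 sheds 285 req/s to search-1, worker-1: 142 each (1 lost).
    search-1: 65+142 = 207 > 100
    worker-1: 40+142 = 182 > 80
Round 6 — search-1, worker-1 crash.
  search-1 sheds 207 req/s: no online neighbours, lost.
  worker-1 sheds 182 req/s: no online neighbours, lost.
No further crashes.

7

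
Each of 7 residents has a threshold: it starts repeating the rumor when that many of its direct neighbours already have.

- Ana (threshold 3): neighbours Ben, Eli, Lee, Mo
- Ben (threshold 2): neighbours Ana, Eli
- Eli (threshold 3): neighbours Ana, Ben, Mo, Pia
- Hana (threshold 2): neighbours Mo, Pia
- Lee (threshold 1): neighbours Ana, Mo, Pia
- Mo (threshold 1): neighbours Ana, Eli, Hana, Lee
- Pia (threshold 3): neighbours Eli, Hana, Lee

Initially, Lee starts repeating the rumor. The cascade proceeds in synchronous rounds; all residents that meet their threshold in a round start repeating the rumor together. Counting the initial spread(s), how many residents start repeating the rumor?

Round 1 — Lee starts repeating the rumor (initial).
Round 2 — checking thresholds:
  Ana: 1 of 4 neighbours < 3, holds.
  Mo: 1 of 4 neighbours ≥ 1, starts repeating the rumor.
  Pia: 1 of 3 neighbours < 3, holds.
Round 3 — no new spreads; cascade stops.

2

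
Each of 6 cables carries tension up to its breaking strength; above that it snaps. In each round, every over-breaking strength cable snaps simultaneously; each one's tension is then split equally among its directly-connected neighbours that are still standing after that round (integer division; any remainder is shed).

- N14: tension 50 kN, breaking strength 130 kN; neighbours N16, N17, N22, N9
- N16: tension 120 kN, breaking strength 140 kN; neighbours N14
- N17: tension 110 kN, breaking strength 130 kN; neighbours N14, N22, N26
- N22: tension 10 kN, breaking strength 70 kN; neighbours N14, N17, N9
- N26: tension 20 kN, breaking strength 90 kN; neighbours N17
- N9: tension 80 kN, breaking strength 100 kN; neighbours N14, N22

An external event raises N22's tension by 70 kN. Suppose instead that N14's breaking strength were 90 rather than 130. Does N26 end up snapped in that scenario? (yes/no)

With N14's breaking strength at 90:
Round 1 — N22 at 80 > 70. N22 snaps.
  N22 sheds 80 kN to N14, N17, N9: 26 each (2 lost).
    N14: 50+26 = 76 ≤ 90
    N17: 110+26 = 136 > 130
    N9: 80+26 = 106 > 100
Round 2 — N17, N9 snap.
  N17 sheds 136 kN to N14, N26: 68 each.
    N14: 76+68 = 144 > 90
    N26: 20+68 = 88 ≤ 90
  N9 sheds 106 kN to N14: 106 each.
    N14: 144+106 = 250 > 90
Round 3 — N14 snaps.
  N14 sheds 250 kN to N16: 250 each.
    N16: 120+250 = 370 > 140
Round 4 — N16 snaps.
  N16 sheds 370 kN: no online neighbours, lost.
No further breaks.

no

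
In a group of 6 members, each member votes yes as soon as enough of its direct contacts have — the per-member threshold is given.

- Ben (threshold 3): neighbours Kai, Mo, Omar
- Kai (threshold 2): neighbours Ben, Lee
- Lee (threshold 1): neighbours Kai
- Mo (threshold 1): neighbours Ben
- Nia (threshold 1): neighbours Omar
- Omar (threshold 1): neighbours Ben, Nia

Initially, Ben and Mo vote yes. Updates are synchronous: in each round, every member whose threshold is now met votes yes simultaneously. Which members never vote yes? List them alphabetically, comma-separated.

Kai, Lee

Round 1 — Ben, Mo vote yes (initial).
Round 2 — checking thresholds:
  Kai: 1 of 2 neighbours < 2, below threshold.
  Omar: 1 of 2 neighbours ≥ 1, votes yes.
Round 3 — checking thresholds:
  Kai: 1 of 2 neighbours < 2, below threshold.
  Nia: 1 of 1 neighbours ≥ 1, votes yes.
Round 4 — no new yes votes; cascade stops.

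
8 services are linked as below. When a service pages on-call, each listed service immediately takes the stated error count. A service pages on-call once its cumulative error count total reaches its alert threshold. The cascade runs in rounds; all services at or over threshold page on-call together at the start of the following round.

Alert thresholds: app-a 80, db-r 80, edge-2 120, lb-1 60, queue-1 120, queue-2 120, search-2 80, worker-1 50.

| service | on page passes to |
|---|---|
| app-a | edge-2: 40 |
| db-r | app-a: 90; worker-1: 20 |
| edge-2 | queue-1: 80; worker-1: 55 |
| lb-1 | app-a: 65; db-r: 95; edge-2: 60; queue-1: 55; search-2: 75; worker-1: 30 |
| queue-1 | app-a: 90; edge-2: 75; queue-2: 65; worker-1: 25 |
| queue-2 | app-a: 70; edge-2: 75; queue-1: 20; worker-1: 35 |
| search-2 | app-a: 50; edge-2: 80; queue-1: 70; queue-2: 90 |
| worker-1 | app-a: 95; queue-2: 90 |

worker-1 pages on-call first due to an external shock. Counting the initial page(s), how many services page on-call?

2

Round 1 — worker-1 pages on-call (initial).
  app-a: +95 → 95 ≥ 80
  queue-2: +90 → 90 < 120
Round 2 — app-a pages on-call.
  edge-2: +40 → 40 < 120
No further pages.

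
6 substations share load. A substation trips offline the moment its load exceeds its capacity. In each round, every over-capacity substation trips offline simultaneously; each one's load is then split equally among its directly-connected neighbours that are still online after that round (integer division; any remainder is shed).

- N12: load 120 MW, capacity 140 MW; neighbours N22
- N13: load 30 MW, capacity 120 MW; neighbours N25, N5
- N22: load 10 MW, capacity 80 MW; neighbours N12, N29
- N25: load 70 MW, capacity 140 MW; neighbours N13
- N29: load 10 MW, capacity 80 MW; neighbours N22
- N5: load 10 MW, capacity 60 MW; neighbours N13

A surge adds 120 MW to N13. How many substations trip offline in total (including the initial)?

3

Round 1 — N13 at 150 > 120. N13 trips offline.
  N13 sheds 150 MW to N25, N5: 75 each.
    N25: 70+75 = 145 > 140
    N5: 10+75 = 85 > 60
Round 2 — N25, N5 trip offline.
  N25 sheds 145 MW: no online neighbours, lost.
  N5 sheds 85 MW: no online neighbours, lost.
No further trips.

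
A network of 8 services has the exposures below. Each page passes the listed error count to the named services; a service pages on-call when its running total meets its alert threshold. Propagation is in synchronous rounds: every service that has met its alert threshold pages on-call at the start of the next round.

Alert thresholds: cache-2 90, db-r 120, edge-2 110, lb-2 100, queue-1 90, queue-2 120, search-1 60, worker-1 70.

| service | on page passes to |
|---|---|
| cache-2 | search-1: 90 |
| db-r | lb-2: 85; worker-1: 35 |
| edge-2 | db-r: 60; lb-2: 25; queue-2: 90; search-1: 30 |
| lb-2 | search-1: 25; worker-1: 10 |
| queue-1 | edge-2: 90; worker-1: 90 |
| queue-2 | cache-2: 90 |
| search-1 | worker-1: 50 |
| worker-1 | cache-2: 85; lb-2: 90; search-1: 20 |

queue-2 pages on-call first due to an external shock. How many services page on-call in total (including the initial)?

3

Round 1 — queue-2 pages on-call (initial).
  cache-2: +90 → 90 ≥ 90
Round 2 — cache-2 pages on-call.
  search-1: +90 → 90 ≥ 60
Round 3 — search-1 pages on-call.
  worker-1: +50 → 50 < 70
No further pages.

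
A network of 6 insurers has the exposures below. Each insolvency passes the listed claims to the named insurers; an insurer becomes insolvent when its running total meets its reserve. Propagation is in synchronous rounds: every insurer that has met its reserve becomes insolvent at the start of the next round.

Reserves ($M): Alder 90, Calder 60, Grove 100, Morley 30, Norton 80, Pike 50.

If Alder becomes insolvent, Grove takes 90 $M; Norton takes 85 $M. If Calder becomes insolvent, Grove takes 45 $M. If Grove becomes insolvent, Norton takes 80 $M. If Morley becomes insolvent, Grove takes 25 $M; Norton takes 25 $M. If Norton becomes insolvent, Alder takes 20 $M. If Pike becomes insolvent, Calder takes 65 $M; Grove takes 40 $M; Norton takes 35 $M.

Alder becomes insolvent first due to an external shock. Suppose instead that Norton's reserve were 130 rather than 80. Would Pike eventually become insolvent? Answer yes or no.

no

With Norton's reserve at 130:
Round 1 — Alder becomes insolvent (initial).
  Grove: +90 → 90 < 100
  Norton: +85 → 85 < 130
No further insolvencies.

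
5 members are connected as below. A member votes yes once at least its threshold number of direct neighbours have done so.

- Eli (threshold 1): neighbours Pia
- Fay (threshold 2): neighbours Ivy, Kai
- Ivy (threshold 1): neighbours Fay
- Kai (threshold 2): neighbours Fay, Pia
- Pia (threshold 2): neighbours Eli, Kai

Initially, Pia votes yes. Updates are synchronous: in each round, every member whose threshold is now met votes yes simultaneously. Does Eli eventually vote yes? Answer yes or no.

yes

Round 1 — Pia votes yes (initial).
Round 2 — checking thresholds:
  Eli: 1 of 1 neighbours ≥ 1, votes yes.
  Kai: 1 of 2 neighbours < 2, not yet.
Round 3 — no new yes votes; cascade stops.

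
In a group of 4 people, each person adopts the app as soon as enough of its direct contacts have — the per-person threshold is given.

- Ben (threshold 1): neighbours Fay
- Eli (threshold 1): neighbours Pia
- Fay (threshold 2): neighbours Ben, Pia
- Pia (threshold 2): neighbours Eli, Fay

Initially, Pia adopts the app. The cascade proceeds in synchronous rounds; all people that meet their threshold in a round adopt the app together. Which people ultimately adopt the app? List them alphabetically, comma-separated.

Eli, Pia

Round 1 — Pia adopts the app (initial).
Round 2 — checking thresholds:
  Eli: 1 of 1 neighbours ≥ 1, adopts the app.
  Fay: 1 of 2 neighbours < 2, below threshold.
Round 3 — no new adoptions; cascade stops.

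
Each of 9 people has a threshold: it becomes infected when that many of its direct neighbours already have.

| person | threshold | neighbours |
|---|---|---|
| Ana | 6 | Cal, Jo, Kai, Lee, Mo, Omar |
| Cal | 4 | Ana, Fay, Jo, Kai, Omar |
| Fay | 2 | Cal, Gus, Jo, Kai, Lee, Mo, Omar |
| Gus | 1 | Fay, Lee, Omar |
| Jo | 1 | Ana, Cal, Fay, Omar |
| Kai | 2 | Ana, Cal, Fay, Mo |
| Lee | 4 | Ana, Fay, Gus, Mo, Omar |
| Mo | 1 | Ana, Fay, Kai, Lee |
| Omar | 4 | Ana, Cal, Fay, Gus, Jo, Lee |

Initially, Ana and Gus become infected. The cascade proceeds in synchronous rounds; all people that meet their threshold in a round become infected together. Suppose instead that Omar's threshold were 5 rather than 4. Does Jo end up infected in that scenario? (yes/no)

With Omar's threshold at 5:
Round 1 — Ana, Gus become infected (initial).
Round 2 — checking thresholds:
  Cal: 1 of 5 neighbours < 4, holds.
  Fay: 1 of 7 neighbours < 2, holds.
  Jo: 1 of 4 neighbours ≥ 1, becomes infected.
  Kai: 1 of 4 neighbours < 2, holds.
  Lee: 2 of 5 neighbours < 4, holds.
  Mo: 1 of 4 neighbours ≥ 1, becomes infected.
  Omar: 2 of 6 neighbours < 5, holds.
Round 3 — checking thresholds:
  Cal: 2 of 5 neighbours < 4, holds.
  Fay: 3 of 7 neighbours ≥ 2, becomes infected.
  Kai: 2 of 4 neighbours ≥ 2, becomes infected.
  Lee: 3 of 5 neighbours < 4, holds.
  Omar: 3 of 6 neighbours < 5, holds.
Round 4 — checking thresholds:
  Cal: 4 of 5 neighbours ≥ 4, becomes infected.
  Lee: 4 of 5 neighbours ≥ 4, becomes infected.
  Omar: 4 of 6 neighbours < 5, holds.
Round 5 — checking thresholds:
  Omar: 6 of 6 neighbours ≥ 5, becomes infected.
Round 6 — no new infections; cascade stops.

yes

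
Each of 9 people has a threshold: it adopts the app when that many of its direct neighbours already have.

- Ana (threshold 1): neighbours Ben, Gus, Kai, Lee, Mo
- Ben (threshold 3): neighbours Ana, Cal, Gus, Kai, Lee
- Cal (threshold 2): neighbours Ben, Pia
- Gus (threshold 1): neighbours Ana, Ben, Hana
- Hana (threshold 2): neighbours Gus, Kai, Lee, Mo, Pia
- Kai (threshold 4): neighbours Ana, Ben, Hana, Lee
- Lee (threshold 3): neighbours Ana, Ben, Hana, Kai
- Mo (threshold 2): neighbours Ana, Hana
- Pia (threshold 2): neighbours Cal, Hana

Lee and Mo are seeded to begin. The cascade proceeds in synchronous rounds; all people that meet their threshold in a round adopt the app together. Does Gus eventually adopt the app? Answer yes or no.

yes

Round 1 — Lee, Mo adopt the app (initial).
Round 2 — checking thresholds:
  Ana: 2 of 5 neighbours ≥ 1, adopts the app.
  Ben: 1 of 5 neighbours < 3, below threshold.
  Hana: 2 of 5 neighbours ≥ 2, adopts the app.
  Kai: 1 of 4 neighbours < 4, below threshold.
Round 3 — checking thresholds:
  Ben: 2 of 5 neighbours < 3, below threshold.
  Gus: 2 of 3 neighbours ≥ 1, adopts the app.
  Kai: 3 of 4 neighbours < 4, below threshold.
  Pia: 1 of 2 neighbours < 2, below threshold.
Round 4 — checking thresholds:
  Ben: 3 of 5 neighbours ≥ 3, adopts the app.
  Kai: 3 of 4 neighbours < 4, below threshold.
  Pia: 1 of 2 neighbours < 2, below threshold.
Round 5 — checking thresholds:
  Cal: 1 of 2 neighbours < 2, below threshold.
  Kai: 4 of 4 neighbours ≥ 4, adopts the app.
  Pia: 1 of 2 neighbours < 2, below threshold.
Round 6 — no new adoptions; cascade stops.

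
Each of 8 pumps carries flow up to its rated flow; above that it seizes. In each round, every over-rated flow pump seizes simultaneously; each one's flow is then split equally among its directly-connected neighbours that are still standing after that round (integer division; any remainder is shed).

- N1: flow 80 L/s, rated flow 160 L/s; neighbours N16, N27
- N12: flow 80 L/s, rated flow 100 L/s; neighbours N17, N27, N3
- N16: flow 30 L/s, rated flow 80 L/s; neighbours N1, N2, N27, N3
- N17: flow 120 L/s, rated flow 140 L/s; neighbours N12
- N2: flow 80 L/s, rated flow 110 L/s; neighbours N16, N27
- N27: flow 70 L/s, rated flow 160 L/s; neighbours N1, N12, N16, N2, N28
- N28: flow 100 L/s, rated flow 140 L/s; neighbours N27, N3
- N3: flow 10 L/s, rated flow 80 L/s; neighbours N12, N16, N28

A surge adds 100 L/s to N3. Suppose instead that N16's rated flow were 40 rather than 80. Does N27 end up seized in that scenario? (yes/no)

With N16's rated flow at 40:
Round 1 — N3 at 110 > 80. N3 seizes.
  N3 sheds 110 L/s to N12, N16, N28: 36 each (2 lost).
    N12: 80+36 = 116 > 100
    N16: 30+36 = 66 > 40
    N28: 100+36 = 136 ≤ 140
Round 2 — N12, N16 seize.
  N12 sheds 116 L/s to N17, N27: 58 each.
    N17: 120+58 = 178 > 140
    N27: 70+58 = 128 ≤ 160
  N16 sheds 66 L/s to N1, N2, N27: 22 each.
    N1: 80+22 = 102 ≤ 160
    N2: 80+22 = 102 ≤ 110
    N27: 128+22 = 150 ≤ 160
Round 3 — N17 seizes.
  N17 sheds 178 L/s: no online neighbours, lost.
No further seizures.

no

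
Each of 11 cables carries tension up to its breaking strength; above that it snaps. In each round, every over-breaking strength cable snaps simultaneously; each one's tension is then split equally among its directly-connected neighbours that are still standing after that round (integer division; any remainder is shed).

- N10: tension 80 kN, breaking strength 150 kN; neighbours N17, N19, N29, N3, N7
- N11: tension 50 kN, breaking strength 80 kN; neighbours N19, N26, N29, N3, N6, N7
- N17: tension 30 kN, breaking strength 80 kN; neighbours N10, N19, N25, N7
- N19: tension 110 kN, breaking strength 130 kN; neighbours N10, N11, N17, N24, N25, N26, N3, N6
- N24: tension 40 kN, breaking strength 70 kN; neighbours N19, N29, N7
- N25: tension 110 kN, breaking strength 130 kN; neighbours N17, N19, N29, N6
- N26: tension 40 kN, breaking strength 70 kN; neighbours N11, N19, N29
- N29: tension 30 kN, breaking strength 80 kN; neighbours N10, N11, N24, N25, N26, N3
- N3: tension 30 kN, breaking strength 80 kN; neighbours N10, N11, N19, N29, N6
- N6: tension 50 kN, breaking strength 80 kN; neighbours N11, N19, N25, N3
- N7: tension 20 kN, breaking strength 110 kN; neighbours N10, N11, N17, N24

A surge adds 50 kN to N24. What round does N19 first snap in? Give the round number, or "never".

Round 1 — N24 at 90 > 70. N24 snaps.
  N24 sheds 90 kN to N19, N29, N7: 30 each.
    N19: 110+30 = 140 > 130
    N29: 30+30 = 60 ≤ 80
    N7: 20+30 = 50 ≤ 110
Round 2 — N19 snaps.
  N19 sheds 140 kN to N10, N11, N17, N25, N26, N3, N6: 20 each.
    N10: 80+20 = 100 ≤ 150
    N11: 50+20 = 70 ≤ 80
    N17: 30+20 = 50 ≤ 80
    N25: 110+20 = 130 ≤ 130
    N26: 40+20 = 60 ≤ 70
    N3: 30+20 = 50 ≤ 80
    N6: 50+20 = 70 ≤ 80
No further breaks.

2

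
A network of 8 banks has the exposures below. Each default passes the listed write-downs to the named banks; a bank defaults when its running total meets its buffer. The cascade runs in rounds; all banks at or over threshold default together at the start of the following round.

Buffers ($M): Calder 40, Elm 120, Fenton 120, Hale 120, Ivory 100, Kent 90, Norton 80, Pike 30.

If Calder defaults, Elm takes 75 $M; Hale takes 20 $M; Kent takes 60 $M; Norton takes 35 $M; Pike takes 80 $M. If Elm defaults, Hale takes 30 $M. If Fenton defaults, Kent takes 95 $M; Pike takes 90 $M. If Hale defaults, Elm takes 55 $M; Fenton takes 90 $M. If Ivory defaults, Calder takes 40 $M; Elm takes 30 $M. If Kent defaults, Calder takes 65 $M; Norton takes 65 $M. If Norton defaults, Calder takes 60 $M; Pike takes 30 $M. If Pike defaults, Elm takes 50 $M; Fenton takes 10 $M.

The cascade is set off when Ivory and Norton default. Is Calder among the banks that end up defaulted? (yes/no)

yes

Round 1 — Ivory, Norton default (initial).
  Calder: +40+60 → 100 ≥ 40
  Elm: +30 → 30 < 120
  Pike: +30 → 30 ≥ 30
Round 2 — Calder, Pike default.
  Elm: +75+50 → 155 ≥ 120
  Fenton: +10 → 10 < 120
  Hale: +20 → 20 < 120
  Kent: +60 → 60 < 90
Round 3 — Elm defaults.
  Hale: +30 → 50 < 120
No further defaults.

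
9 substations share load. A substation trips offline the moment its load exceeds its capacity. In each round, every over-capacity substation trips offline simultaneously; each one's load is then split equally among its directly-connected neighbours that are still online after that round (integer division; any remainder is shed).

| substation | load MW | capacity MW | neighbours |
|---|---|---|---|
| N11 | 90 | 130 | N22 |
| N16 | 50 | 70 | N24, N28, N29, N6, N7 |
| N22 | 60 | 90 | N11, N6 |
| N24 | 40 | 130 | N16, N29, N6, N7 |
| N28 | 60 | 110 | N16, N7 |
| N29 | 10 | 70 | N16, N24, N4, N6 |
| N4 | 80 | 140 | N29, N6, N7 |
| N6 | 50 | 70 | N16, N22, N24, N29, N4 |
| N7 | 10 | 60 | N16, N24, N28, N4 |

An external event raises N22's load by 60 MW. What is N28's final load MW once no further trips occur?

Round 1 — N22 at 120 > 90. N22 trips offline.
  N22 sheds 120 MW to N11, N6: 60 each.
    N11: 90+60 = 150 > 130
    N6: 50+60 = 110 > 70
Round 2 — N11, N6 trip offline.
  N11 sheds 150 MW: no online neighbours, lost.
  N6 sheds 110 MW to N16, N24, N29, N4: 27 each (2 lost).
    N16: 50+27 = 77 > 70
    N24: 40+27 = 67 ≤ 130
    N29: 10+27 = 37 ≤ 70
    N4: 80+27 = 107 ≤ 140
Round 3 — N16 trips offline.
  N16 sheds 77 MW to N24, N28, N29, N7: 19 each (1 lost).
    N24: 67+19 = 86 ≤ 130
    N28: 60+19 = 79 ≤ 110
    N29: 37+19 = 56 ≤ 70
    N7: 10+19 = 29 ≤ 60
No further trips.

79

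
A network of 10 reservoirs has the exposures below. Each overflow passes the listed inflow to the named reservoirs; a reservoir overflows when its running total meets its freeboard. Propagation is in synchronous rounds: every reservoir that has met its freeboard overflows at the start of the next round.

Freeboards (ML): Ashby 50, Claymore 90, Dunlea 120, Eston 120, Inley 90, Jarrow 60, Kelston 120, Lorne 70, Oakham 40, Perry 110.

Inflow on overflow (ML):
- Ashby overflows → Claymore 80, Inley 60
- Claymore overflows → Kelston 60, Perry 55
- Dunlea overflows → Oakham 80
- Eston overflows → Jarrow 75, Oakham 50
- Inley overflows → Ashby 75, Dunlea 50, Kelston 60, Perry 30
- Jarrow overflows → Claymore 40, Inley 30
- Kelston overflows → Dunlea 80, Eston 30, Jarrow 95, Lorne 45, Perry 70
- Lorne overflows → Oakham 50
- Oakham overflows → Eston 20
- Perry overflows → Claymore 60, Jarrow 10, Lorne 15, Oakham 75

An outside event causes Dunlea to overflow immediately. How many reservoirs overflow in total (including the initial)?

Round 1 — Dunlea overflows (initial).
  Oakham: +80 → 80 ≥ 40
Round 2 — Oakham overflows.
  Eston: +20 → 20 < 120
No further overflows.

2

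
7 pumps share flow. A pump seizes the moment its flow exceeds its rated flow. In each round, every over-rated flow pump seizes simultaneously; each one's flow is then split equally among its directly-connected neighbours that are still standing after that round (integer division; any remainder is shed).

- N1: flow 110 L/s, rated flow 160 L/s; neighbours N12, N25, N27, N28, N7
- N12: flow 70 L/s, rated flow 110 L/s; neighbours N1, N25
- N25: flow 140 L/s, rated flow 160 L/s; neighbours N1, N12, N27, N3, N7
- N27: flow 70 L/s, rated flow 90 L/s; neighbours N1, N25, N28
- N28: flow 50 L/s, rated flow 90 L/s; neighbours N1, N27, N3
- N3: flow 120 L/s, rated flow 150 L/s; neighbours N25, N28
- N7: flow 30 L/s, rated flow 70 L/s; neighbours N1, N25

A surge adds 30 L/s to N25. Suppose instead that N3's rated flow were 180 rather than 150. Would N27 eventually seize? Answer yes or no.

With N3's rated flow at 180:
Round 1 — N25 at 170 > 160. N25 seizes.
  N25 sheds 170 L/s to N1, N12, N27, N3, N7: 34 each.
    N1: 110+34 = 144 ≤ 160
    N12: 70+34 = 104 ≤ 110
    N27: 70+34 = 104 > 90
    N3: 120+34 = 154 ≤ 180
    N7: 30+34 = 64 ≤ 70
Round 2 — N27 seizes.
  N27 sheds 104 L/s to N1, N28: 52 each.
    N1: 144+52 = 196 > 160
    N28: 50+52 = 102 > 90
Round 3 — N1, N28 seize.
  N1 sheds 196 L/s to N12, N7: 98 each.
    N12: 104+98 = 202 > 110
    N7: 64+98 = 162 > 70
  N28 sheds 102 L/s to N3: 102 each.
    N3: 154+102 = 256 > 180
Round 4 — N12, N3, N7 seize.
  N12 sheds 202 L/s: no online neighbours, lost.
  N3 sheds 256 L/s: no online neighbours, lost.
  N7 sheds 162 L/s: no online neighbours, lost.
No further seizures.

yes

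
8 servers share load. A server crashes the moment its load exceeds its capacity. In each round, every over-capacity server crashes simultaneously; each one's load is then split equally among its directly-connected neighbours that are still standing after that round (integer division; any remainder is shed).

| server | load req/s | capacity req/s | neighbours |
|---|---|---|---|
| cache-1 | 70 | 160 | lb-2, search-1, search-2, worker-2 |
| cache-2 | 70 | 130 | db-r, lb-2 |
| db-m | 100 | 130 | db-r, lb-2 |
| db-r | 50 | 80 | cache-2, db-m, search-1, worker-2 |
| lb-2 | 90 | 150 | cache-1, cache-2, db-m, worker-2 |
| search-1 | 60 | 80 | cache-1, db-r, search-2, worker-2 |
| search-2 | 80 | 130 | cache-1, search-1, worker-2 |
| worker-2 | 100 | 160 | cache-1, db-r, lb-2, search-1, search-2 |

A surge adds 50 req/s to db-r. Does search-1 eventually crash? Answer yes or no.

yes

Round 1 — db-r at 100 > 80. db-r crashes.
  db-r sheds 100 req/s to cache-2, db-m, search-1, worker-2: 25 each.
    cache-2: 70+25 = 95 ≤ 130
    db-m: 100+25 = 125 ≤ 130
    search-1: 60+25 = 85 > 80
    worker-2: 100+25 = 125 ≤ 160
Round 2 — search-1 crashes.
  search-1 sheds 85 req/s to cache-1, search-2, worker-2: 28 each (1 lost).
    cache-1: 70+28 = 98 ≤ 160
    search-2: 80+28 = 108 ≤ 130
    worker-2: 125+28 = 153 ≤ 160
No further crashes.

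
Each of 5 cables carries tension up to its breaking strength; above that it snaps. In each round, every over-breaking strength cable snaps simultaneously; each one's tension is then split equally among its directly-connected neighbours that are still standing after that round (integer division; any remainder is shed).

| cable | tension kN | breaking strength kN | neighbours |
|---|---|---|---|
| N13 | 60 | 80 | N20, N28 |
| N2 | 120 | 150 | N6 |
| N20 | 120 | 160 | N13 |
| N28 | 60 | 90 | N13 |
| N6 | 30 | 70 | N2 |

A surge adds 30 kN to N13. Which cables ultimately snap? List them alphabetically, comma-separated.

Round 1 — N13 at 90 > 80. N13 snaps.
  N13 sheds 90 kN to N20, N28: 45 each.
    N20: 120+45 = 165 > 160
    N28: 60+45 = 105 > 90
Round 2 — N20, N28 snap.
  N20 sheds 165 kN: no online neighbours, lost.
  N28 sheds 105 kN: no online neighbours, lost.
No further breaks.

N13, N20, N28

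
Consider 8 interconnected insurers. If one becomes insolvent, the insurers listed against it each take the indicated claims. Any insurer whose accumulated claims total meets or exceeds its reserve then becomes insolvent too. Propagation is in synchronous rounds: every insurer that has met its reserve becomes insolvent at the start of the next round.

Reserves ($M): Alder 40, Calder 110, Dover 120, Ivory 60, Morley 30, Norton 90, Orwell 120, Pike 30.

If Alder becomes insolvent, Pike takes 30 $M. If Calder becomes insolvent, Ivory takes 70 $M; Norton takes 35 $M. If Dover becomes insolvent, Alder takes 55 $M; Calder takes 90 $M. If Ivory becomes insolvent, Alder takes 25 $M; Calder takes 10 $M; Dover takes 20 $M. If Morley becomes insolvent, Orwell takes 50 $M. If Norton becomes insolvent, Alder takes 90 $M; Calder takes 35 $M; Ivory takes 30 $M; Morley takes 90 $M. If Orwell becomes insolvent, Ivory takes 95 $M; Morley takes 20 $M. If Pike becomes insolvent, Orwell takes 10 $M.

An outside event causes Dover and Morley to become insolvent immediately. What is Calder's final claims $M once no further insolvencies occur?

Round 1 — Dover, Morley become insolvent (initial).
  Alder: +55 → 55 ≥ 40
  Calder: +90 → 90 < 110
  Orwell: +50 → 50 < 120
Round 2 — Alder becomes insolvent.
  Pike: +30 → 30 ≥ 30
Round 3 — Pike becomes insolvent.
  Orwell: +10 → 60 < 120
No further insolvencies.

90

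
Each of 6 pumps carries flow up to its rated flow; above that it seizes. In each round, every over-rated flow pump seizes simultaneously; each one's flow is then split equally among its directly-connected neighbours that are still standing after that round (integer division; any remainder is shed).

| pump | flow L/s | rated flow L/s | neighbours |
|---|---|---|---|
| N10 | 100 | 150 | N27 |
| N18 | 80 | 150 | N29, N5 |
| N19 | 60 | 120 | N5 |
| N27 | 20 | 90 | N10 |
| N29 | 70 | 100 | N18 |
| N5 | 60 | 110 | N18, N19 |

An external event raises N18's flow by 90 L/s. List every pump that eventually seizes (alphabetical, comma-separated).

N18, N19, N29, N5

Round 1 — N18 at 170 > 150. N18 seizes.
  N18 sheds 170 L/s to N29, N5: 85 each.
    N29: 70+85 = 155 > 100
    N5: 60+85 = 145 > 110
Round 2 — N29, N5 seize.
  N29 sheds 155 L/s: no online neighbours, lost.
  N5 sheds 145 L/s to N19: 145 each.
    N19: 60+145 = 205 > 120
Round 3 — N19 seizes.
  N19 sheds 205 L/s: no online neighbours, lost.
No further seizures.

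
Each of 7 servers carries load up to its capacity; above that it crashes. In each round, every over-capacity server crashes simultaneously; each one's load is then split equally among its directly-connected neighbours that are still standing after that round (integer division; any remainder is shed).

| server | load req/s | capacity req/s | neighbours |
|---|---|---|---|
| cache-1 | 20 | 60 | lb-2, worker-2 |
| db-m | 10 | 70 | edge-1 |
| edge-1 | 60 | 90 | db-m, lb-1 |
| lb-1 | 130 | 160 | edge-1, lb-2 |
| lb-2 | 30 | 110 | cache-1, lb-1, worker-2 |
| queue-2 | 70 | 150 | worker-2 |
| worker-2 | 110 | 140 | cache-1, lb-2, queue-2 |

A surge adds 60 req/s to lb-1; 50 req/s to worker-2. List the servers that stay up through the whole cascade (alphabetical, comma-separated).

queue-2

Round 1 — lb-1 at 190 > 160; worker-2 at 160 > 140. lb-1, worker-2 crash.
  lb-1 sheds 190 req/s to edge-1, lb-2: 95 each.
    edge-1: 60+95 = 155 > 90
    lb-2: 30+95 = 125 > 110
  worker-2 sheds 160 req/s to cache-1, lb-2, queue-2: 53 each (1 lost).
    cache-1: 20+53 = 73 > 60
    lb-2: 125+53 = 178 > 110
    queue-2: 70+53 = 123 ≤ 150
Round 2 — cache-1, edge-1, lb-2 crash.
  cache-1 sheds 73 req/s: no online neighbours, lost.
  edge-1 sheds 155 req/s to db-m: 155 each.
    db-m: 10+155 = 165 > 70
  lb-2 sheds 178 req/s: no online neighbours, lost.
Round 3 — db-m crashes.
  db-m sheds 165 req/s: no online neighbours, lost.
No further crashes.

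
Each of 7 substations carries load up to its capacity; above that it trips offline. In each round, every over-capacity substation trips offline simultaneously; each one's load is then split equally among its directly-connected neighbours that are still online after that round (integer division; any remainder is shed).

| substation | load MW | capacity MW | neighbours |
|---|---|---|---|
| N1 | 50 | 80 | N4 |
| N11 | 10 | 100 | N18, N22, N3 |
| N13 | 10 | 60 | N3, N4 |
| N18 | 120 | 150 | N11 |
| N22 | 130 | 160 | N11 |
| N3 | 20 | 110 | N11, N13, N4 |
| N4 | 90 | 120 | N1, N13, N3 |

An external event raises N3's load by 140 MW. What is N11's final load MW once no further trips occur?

63

Round 1 — N3 at 160 > 110. N3 trips offline.
  N3 sheds 160 MW to N11, N13, N4: 53 each (1 lost).
    N11: 10+53 = 63 ≤ 100
    N13: 10+53 = 63 > 60
    N4: 90+53 = 143 > 120
Round 2 — N13, N4 trip offline.
  N13 sheds 63 MW: no online neighbours, lost.
  N4 sheds 143 MW to N1: 143 each.
    N1: 50+143 = 193 > 80
Round 3 — N1 trips offline.
  N1 sheds 193 MW: no online neighbours, lost.
No further trips.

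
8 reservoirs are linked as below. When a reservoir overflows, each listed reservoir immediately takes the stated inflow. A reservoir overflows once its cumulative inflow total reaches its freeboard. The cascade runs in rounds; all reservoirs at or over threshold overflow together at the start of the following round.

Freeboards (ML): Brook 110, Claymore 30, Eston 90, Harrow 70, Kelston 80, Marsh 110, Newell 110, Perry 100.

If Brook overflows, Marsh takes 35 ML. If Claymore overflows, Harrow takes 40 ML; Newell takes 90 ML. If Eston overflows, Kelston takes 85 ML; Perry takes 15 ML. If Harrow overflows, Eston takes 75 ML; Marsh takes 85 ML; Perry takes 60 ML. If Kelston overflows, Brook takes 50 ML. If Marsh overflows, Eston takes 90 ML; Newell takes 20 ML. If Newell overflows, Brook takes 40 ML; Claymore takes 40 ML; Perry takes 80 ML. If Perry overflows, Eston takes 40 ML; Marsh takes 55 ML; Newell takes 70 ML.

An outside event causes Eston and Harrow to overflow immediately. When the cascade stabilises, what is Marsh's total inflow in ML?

85

Round 1 — Eston, Harrow overflow (initial).
  Kelston: +85 → 85 ≥ 80
  Marsh: +85 → 85 < 110
  Perry: +15+60 → 75 < 100
Round 2 — Kelston overflows.
  Brook: +50 → 50 < 110
No further overflows.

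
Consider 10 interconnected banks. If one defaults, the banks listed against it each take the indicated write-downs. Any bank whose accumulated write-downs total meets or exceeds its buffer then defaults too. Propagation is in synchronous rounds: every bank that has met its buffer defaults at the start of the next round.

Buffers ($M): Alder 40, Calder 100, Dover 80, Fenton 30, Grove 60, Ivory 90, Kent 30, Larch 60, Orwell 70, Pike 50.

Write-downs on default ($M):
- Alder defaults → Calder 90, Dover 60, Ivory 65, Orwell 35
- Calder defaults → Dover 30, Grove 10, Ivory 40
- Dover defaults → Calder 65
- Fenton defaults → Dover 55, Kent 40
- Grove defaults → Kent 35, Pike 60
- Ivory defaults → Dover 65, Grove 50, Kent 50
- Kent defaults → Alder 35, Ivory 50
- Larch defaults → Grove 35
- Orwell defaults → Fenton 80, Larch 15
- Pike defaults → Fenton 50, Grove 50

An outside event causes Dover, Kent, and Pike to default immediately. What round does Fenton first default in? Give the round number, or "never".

Round 1 — Dover, Kent, Pike default (initial).
  Alder: +35 → 35 < 40
  Calder: +65 → 65 < 100
  Fenton: +50 → 50 ≥ 30
  Grove: +50 → 50 < 60
  Ivory: +50 → 50 < 90
Round 2 — Fenton defaults.
No further defaults.

2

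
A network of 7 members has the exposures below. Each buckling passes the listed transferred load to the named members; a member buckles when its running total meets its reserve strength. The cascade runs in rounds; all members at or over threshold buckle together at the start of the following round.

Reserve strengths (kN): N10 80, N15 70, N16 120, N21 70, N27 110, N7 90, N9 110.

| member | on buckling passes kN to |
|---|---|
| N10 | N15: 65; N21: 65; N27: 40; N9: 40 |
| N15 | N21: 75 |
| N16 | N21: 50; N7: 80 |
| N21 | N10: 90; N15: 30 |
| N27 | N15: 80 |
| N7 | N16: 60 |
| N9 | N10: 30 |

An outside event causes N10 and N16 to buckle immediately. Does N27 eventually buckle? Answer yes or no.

Round 1 — N10, N16 buckle (initial).
  N15: +65 → 65 < 70
  N21: +65+50 → 115 ≥ 70
  N27: +40 → 40 < 110
  N7: +80 → 80 < 90
  N9: +40 → 40 < 110
Round 2 — N21 buckles.
  N15: +30 → 95 ≥ 70
Round 3 — N15 buckles.
No further bucklings.

no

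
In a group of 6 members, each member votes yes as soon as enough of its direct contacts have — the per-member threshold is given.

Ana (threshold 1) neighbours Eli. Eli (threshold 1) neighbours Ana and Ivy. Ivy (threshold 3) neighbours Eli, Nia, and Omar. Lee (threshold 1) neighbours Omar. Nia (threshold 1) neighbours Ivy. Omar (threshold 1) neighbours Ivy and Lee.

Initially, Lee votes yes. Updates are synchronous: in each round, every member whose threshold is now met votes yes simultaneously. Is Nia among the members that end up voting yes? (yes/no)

no

Round 1 — Lee votes yes (initial).
Round 2 — checking thresholds:
  Omar: 1 of 2 neighbours ≥ 1, votes yes.
Round 3 — no new yes votes; cascade stops.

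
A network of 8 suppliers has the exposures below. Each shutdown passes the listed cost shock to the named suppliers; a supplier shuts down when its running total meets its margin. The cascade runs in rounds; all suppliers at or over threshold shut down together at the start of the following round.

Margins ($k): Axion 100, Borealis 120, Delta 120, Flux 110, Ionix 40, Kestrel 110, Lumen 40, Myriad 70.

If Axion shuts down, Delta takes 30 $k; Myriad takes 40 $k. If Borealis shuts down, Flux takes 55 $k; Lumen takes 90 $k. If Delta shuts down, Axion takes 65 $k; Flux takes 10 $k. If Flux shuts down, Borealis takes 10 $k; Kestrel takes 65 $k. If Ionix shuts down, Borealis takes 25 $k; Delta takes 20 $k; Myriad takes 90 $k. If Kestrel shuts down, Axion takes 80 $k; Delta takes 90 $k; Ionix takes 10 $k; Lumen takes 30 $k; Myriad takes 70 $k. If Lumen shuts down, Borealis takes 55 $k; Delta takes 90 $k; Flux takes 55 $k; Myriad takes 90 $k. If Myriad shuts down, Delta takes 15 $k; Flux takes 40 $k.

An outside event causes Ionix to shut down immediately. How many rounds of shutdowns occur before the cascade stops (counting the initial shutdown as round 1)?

2

Round 1 — Ionix shuts down (initial).
  Borealis: +25 → 25 < 120
  Delta: +20 → 20 < 120
  Myriad: +90 → 90 ≥ 70
Round 2 — Myriad shuts down.
  Delta: +15 → 35 < 120
  Flux: +40 → 40 < 110
No further shutdowns.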